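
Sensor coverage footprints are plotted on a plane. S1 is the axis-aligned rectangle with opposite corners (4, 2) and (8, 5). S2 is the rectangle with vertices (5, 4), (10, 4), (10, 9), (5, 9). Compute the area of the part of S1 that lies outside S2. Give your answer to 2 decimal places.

|S1∩S2|: x∈[5,8], y∈[4,5] → 3·1 = 3.
|S1| = 12.
|S1 ∖ S2| = |S1| − |S1∩S2| = 12 − 3 = 9.00.

9.00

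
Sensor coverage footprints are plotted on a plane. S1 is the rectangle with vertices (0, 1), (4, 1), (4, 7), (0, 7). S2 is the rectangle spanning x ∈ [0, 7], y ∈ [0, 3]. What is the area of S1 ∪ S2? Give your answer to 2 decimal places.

By inclusion–exclusion:
Individual areas: |S1| = 24, |S2| = 21.
|S1∩S2|: x∈[0,4], y∈[1,3] → 4·2 = 8.
|S1 ∪ S2| = 45 − 8 = 37.00.

37.00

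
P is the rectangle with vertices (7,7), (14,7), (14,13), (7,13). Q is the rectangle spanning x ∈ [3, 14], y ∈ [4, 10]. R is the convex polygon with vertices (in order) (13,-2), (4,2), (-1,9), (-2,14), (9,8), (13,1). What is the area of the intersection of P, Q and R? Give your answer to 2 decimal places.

3.38

The intersection is the polygon with vertices (7,7), (7,9.091), (9,8), (9.571,7).
By the shoelace formula its area is 3.38.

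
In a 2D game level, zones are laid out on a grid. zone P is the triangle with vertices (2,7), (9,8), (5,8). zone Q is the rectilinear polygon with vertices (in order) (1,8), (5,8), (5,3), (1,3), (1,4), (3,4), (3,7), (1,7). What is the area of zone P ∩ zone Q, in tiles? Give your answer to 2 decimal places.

0.86

The intersection is the polygon with vertices (2,7), (5,8), (5,7.429).
By the shoelace formula its area is 0.86.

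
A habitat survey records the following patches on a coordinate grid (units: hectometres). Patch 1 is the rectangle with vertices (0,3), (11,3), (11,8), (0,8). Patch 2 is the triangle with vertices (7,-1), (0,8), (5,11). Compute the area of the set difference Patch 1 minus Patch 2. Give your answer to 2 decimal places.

35.14

|Patch 1| = 55, |Patch 1∩Patch 2| = 19.8611.
|Patch 1 ∖ Patch 2| = |Patch 1| − |Patch 1∩Patch 2| = 55 − 19.8611 = 35.14.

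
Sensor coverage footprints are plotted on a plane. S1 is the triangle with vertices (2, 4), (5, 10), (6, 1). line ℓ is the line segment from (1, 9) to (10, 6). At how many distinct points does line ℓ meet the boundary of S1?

2

The segment meets the boundary at (5.269,7.577), (4,8).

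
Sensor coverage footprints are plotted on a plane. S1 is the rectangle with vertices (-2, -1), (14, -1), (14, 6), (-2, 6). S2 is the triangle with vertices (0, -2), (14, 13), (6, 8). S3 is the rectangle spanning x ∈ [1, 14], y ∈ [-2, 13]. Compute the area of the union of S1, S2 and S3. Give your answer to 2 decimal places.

216.17

By inclusion–exclusion:
Individual areas: |S1| = 112, |S2| = 25, |S3| = 195.
|S1∩S2| = 10.5.
|S1∩S3|: x∈[1,14], y∈[-1,6] → 13·7 = 91.
|S2∩S3| = 24.7024.
|S1∩S2∩S3| = 10.369.
|S1 ∪ S2 ∪ S3| = 332 − 126.2024 + 10.369 = 216.17.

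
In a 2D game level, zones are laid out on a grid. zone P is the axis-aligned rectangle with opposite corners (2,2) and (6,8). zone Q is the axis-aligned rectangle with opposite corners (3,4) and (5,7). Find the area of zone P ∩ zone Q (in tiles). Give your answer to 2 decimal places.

|zone P∩zone Q|: x∈[3,5], y∈[4,7] → 2·3 = 6.

6.00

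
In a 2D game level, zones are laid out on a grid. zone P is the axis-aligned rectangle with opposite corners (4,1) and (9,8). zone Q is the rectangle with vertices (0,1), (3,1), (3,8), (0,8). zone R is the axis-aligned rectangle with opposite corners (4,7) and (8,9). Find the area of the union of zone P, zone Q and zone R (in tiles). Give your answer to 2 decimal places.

By inclusion–exclusion:
Individual areas: |zone P| = 35, |zone Q| = 21, |zone R| = 8.
|zone P∩zone Q| = 0 (no overlap).
|zone P∩zone R|: x∈[4,8], y∈[7,8] → 4·1 = 4.
|zone Q∩zone R| = 0 (no overlap).
|zone P∩zone Q∩zone R| = 0.
|zone P ∪ zone Q ∪ zone R| = 64 − 4 + 0 = 60.00.

60.00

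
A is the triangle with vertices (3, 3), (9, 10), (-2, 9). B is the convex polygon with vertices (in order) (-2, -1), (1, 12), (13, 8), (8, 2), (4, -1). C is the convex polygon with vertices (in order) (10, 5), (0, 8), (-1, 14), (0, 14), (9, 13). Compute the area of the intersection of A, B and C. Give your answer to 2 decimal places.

The intersection is the polygon with vertices (0.357,9.214), (7.429,9.857), (8.556,9.482), (5.795,6.261), (0.072,7.978).
By the shoelace formula its area is 18.30.

18.30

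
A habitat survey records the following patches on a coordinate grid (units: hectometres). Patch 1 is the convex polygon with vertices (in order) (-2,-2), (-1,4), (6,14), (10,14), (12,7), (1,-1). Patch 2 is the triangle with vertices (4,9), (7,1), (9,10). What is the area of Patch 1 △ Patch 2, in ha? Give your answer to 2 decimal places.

94.13

|Patch 1| = 112.5, |Patch 2| = 21.5, |Patch 1∩Patch 2| = 19.9365.
|Patch 1 △ Patch 2| = |Patch 1| + |Patch 2| − 2·|Patch 1∩Patch 2| = 112.5 + 21.5 − 39.8731 = 94.13.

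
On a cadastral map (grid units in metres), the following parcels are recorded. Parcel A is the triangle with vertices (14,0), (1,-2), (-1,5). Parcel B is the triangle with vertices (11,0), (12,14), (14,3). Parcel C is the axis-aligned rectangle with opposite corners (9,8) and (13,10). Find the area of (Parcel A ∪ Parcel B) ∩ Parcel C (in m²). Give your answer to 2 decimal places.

The region (Parcel A ∪ Parcel B) ∩ Parcel C is the polygon with vertices (11.714,10), (12.727,10), (13,8.5), (13,8), (11.571,8).
By the shoelace formula its area is 2.51.

2.51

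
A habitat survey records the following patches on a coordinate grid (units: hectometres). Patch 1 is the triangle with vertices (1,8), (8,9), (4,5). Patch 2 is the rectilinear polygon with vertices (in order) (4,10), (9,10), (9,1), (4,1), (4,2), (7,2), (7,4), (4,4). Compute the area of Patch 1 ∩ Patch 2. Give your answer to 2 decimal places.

6.86

The intersection is the polygon with vertices (8,9), (4,5), (4,8.429).
By the shoelace formula its area is 6.86.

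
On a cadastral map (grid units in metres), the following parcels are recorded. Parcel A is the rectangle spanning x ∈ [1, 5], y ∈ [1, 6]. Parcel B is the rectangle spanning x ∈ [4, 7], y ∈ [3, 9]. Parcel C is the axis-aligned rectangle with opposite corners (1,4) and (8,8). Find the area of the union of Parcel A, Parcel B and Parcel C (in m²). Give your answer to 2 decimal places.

By inclusion–exclusion:
Individual areas: |Parcel A| = 20, |Parcel B| = 18, |Parcel C| = 28.
|Parcel A∩Parcel B|: x∈[4,5], y∈[3,6] → 1·3 = 3.
|Parcel A∩Parcel C|: x∈[1,5], y∈[4,6] → 4·2 = 8.
|Parcel B∩Parcel C|: x∈[4,7], y∈[4,8] → 3·4 = 12.
|Parcel A∩Parcel B∩Parcel C| = 2.
|Parcel A ∪ Parcel B ∪ Parcel C| = 66 − 23 + 2 = 45.00.

45.00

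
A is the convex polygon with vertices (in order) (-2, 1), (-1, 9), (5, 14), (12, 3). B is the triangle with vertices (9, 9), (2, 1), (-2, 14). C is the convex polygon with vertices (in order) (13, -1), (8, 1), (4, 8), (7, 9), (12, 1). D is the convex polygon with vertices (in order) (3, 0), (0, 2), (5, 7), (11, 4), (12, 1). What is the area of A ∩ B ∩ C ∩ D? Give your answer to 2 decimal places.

The intersection is the polygon with vertices (4.727,6.727), (5,7), (6.565,6.217), (5.63,5.148).
By the shoelace formula its area is 1.54.

1.54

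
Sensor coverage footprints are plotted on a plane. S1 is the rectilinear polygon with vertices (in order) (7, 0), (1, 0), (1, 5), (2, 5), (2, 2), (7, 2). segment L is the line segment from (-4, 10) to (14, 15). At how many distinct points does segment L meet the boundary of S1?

0

The segment lies entirely outside S1 and never meets its boundary.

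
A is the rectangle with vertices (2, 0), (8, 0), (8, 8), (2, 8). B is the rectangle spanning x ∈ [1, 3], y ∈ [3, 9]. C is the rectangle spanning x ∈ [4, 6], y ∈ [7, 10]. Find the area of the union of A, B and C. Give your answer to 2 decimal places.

By inclusion–exclusion:
Individual areas: |A| = 48, |B| = 12, |C| = 6.
|A∩B|: x∈[2,3], y∈[3,8] → 1·5 = 5.
|A∩C|: x∈[4,6], y∈[7,8] → 2·1 = 2.
|B∩C| = 0 (no overlap).
|A∩B∩C| = 0.
|A ∪ B ∪ C| = 66 − 7 + 0 = 59.00.

59.00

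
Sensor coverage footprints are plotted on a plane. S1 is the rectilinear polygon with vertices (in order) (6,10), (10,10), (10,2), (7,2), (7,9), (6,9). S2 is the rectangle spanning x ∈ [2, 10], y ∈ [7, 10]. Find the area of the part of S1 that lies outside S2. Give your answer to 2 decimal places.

|S1| = 25, |S1∩S2| = 10.
|S1 ∖ S2| = |S1| − |S1∩S2| = 25 − 10 = 15.00.

15.00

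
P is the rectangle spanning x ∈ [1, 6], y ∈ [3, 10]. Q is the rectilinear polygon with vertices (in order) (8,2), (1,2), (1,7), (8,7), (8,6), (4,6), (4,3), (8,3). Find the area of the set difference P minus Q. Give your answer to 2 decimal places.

|P| = 35, |P∩Q| = 14.
|P ∖ Q| = |P| − |P∩Q| = 35 − 14 = 21.00.

21.00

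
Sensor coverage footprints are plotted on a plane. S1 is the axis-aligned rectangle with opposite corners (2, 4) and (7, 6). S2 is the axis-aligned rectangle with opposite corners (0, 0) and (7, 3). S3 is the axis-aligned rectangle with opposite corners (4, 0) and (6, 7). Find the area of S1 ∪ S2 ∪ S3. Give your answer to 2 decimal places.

By inclusion–exclusion:
Individual areas: |S1| = 10, |S2| = 21, |S3| = 14.
|S1∩S2| = 0 (no overlap).
|S1∩S3|: x∈[4,6], y∈[4,6] → 2·2 = 4.
|S2∩S3|: x∈[4,6], y∈[0,3] → 2·3 = 6.
|S1∩S2∩S3| = 0.
|S1 ∪ S2 ∪ S3| = 45 − 10 + 0 = 35.00.

35.00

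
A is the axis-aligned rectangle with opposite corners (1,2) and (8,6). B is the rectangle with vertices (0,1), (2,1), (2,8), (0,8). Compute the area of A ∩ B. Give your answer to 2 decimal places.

|A∩B|: x∈[1,2], y∈[2,6] → 1·4 = 4.

4.00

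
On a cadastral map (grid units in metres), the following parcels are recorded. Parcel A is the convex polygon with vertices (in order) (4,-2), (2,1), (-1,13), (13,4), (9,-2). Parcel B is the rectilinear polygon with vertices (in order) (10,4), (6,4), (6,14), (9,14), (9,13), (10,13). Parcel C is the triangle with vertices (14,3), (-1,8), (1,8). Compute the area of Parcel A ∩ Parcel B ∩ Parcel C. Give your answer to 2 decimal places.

The intersection is the polygon with vertices (10,4.333), (6,5.667), (6,6.077), (10,4.538).
By the shoelace formula its area is 1.23.

1.23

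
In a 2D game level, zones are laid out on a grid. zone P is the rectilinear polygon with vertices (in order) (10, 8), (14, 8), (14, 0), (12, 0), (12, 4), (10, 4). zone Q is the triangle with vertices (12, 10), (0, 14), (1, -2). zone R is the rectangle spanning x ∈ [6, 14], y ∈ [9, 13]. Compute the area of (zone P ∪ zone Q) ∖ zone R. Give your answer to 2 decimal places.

|zone P ∪ zone Q| = 117.9848.
|(zone P ∪ zone Q) ∩ zone R| = 11.5417.
|(zone P ∪ zone Q) ∖ zone R| = 117.9848 − 11.5417 = 106.44.

106.44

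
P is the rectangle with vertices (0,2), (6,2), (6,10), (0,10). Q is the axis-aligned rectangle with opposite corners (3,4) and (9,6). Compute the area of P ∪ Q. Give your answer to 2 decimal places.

54.00

By inclusion–exclusion:
Individual areas: |P| = 48, |Q| = 12.
|P∩Q|: x∈[3,6], y∈[4,6] → 3·2 = 6.
|P ∪ Q| = 60 − 6 = 54.00.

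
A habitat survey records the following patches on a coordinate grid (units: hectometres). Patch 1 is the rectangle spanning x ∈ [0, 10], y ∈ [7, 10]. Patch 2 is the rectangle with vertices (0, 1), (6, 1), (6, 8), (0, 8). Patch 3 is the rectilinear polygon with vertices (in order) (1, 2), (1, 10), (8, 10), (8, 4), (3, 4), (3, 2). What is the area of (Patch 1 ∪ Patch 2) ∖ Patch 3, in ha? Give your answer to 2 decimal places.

26.00

|Patch 1 ∪ Patch 2| = 66.
|(Patch 1 ∪ Patch 2) ∩ Patch 3| = 40.
|(Patch 1 ∪ Patch 2) ∖ Patch 3| = 66 − 40 = 26.00.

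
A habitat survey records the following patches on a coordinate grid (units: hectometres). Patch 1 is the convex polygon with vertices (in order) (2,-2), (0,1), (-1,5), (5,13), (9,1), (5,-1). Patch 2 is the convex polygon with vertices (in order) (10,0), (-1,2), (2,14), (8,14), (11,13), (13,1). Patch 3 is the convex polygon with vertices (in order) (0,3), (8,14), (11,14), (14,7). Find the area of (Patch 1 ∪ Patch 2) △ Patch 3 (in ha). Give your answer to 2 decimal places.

113.79

|Patch 1 ∪ Patch 2| = 166.2036.
|(Patch 1 ∪ Patch 2) ∩ Patch 3| = 61.9545.
|(Patch 1 ∪ Patch 2) △ Patch 3| = 166.2036 + 71.5 − 123.9091 = 113.79.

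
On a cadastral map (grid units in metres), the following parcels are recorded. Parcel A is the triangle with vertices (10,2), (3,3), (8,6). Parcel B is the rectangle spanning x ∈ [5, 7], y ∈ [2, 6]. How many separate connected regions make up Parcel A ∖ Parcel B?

Parcel A ∖ Parcel B splits into 2 disjoint pieces (area 7.0571, area 1.4857).

2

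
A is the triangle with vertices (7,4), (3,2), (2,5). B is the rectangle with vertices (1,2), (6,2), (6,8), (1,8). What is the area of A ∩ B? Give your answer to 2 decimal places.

6.65

The intersection is the polygon with vertices (3,2), (2,5), (6,4.2), (6,3.5).
By the shoelace formula its area is 6.65.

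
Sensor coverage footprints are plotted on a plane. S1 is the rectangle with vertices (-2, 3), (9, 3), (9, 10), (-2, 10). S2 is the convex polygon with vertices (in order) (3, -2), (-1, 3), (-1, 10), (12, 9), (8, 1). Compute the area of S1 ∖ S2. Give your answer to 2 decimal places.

|S1| = 77, |S1∩S2| = 66.1538.
|S1 ∖ S2| = |S1| − |S1∩S2| = 77 − 66.1538 = 10.85.

10.85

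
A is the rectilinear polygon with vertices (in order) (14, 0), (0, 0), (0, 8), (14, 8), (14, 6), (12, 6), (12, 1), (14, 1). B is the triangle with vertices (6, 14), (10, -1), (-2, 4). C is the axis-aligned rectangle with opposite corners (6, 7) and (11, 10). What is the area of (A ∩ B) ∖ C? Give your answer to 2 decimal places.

54.67

|A ∩ B| = 56.4.
|(A ∩ B) ∩ C| = 1.7333.
|(A ∩ B) ∖ C| = 56.4 − 1.7333 = 54.67.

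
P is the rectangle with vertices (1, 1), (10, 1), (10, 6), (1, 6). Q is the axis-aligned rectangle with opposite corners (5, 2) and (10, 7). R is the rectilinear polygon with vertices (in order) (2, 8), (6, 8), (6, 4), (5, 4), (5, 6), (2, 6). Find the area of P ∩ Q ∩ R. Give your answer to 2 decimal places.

The intersection is the polygon with vertices (5,6), (6,6), (6,4), (5,4).
By the shoelace formula its area is 2.00.

2.00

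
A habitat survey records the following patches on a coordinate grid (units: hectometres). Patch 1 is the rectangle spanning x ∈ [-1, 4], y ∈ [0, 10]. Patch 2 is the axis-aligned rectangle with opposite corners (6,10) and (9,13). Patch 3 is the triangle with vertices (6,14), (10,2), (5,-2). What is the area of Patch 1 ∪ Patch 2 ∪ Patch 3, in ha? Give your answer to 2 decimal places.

94.50

By inclusion–exclusion:
Individual areas: |Patch 1| = 50, |Patch 2| = 9, |Patch 3| = 38.
|Patch 1∩Patch 2| = 0 (no overlap).
|Patch 1∩Patch 3| = 0.
|Patch 2∩Patch 3| = 2.5.
|Patch 1∩Patch 2∩Patch 3| = 0.
|Patch 1 ∪ Patch 2 ∪ Patch 3| = 97 − 2.5 + 0 = 94.50.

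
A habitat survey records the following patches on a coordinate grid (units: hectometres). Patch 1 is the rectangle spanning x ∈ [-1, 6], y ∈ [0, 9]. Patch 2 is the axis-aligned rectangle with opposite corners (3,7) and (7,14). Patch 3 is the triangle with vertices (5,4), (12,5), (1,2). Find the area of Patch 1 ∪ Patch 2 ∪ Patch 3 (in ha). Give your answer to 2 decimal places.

By inclusion–exclusion:
Individual areas: |Patch 1| = 63, |Patch 2| = 28, |Patch 3| = 5.
|Patch 1∩Patch 2|: x∈[3,6], y∈[7,9] → 3·2 = 6.
|Patch 1∩Patch 3| = 2.6623.
|Patch 2∩Patch 3| = 0.
|Patch 1∩Patch 2∩Patch 3| = 0.
|Patch 1 ∪ Patch 2 ∪ Patch 3| = 96 − 8.6623 + 0 = 87.34.

87.34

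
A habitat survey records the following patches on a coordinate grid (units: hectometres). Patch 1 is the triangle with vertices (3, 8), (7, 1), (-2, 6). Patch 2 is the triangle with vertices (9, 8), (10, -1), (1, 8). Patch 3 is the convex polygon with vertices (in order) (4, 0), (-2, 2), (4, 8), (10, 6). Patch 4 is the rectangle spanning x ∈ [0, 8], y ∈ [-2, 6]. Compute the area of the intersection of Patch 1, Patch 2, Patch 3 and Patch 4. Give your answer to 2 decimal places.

The intersection is the polygon with vertices (5.667,3.333), (3,6), (4.143,6).
By the shoelace formula its area is 1.52.

1.52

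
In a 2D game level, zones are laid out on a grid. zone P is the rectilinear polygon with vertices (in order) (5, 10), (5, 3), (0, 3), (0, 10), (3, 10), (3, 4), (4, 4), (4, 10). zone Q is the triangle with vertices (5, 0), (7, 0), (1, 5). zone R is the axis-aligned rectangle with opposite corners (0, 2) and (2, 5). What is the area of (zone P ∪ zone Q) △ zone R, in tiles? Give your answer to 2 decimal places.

31.20

|zone P ∪ zone Q| = 33.2.
|(zone P ∪ zone Q) ∩ zone R| = 4.
|(zone P ∪ zone Q) △ zone R| = 33.2 + 6 − 8 = 31.20.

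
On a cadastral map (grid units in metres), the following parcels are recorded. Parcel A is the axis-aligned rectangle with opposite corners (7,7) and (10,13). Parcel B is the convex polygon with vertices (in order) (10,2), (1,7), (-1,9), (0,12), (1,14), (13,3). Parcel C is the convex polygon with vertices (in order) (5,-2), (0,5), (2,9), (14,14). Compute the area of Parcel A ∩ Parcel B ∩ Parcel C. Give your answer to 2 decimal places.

The intersection is the polygon with vertices (7,8.5), (8.636,7), (7,7).
By the shoelace formula its area is 1.23.

1.23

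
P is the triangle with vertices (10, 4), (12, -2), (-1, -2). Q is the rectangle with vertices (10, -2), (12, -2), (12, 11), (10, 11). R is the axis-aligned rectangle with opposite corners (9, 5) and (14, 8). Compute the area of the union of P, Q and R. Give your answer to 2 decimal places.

68.00

By inclusion–exclusion:
Individual areas: |P| = 39, |Q| = 26, |R| = 15.
|P∩Q| = 6.
|P∩R| = 0.
|Q∩R|: x∈[10,12], y∈[5,8] → 2·3 = 6.
|P∩Q∩R| = 0.
|P ∪ Q ∪ R| = 80 − 12 + 0 = 68.00.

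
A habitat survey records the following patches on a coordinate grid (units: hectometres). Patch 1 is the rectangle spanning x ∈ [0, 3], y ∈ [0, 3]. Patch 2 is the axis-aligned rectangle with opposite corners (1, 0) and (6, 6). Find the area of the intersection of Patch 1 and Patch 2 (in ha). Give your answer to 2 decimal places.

|Patch 1∩Patch 2|: x∈[1,3], y∈[0,3] → 2·3 = 6.

6.00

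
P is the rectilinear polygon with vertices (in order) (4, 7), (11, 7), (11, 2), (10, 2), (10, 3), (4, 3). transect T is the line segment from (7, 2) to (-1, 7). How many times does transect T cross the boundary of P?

2

The segment meets the boundary at (4,3.875), (5.4,3).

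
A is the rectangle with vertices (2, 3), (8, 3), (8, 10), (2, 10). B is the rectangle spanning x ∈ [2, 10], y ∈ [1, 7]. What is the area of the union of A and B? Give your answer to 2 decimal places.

By inclusion–exclusion:
Individual areas: |A| = 42, |B| = 48.
|A∩B|: x∈[2,8], y∈[3,7] → 6·4 = 24.
|A ∪ B| = 90 − 24 = 66.00.

66.00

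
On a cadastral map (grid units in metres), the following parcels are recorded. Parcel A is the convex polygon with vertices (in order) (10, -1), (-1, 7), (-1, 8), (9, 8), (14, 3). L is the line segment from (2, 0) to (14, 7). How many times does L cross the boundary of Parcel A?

2

The segment meets the boundary at (11.474,5.526), (5.676,2.145).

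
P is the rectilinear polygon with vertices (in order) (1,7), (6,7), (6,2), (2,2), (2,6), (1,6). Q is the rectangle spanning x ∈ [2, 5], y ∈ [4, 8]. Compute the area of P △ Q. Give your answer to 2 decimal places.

15.00

|P| = 21, |Q| = 12, |P∩Q| = 9.
|P △ Q| = |P| + |Q| − 2·|P∩Q| = 21 + 12 − 18 = 15.00.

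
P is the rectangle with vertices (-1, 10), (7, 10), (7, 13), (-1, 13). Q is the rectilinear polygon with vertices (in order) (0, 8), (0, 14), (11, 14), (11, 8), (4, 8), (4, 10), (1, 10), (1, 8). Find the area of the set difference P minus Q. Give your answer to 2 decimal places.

3.00

|P| = 24, |P∩Q| = 21.
|P ∖ Q| = |P| − |P∩Q| = 24 − 21 = 3.00.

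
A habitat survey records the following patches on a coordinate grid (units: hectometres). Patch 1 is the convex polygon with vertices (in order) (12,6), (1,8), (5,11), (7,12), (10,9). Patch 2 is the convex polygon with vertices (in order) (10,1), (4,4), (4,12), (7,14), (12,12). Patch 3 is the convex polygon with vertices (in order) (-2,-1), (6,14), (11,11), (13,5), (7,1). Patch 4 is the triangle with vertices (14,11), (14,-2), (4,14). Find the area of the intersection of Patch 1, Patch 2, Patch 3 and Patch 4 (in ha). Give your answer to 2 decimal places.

13.65

The intersection is the polygon with vertices (7,12), (10,9), (11.143,7.286), (10.944,6.192), (8.615,6.615), (5.667,11.333).
By the shoelace formula its area is 13.65.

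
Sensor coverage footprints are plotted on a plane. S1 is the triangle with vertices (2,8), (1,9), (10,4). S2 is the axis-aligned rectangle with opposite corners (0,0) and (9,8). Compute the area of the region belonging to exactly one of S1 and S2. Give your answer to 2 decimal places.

|S1| = 2, |S2| = 72, |S1∩S2| = 1.5722.
|S1 △ S2| = |S1| + |S2| − 2·|S1∩S2| = 2 + 72 − 3.1444 = 70.86.

70.86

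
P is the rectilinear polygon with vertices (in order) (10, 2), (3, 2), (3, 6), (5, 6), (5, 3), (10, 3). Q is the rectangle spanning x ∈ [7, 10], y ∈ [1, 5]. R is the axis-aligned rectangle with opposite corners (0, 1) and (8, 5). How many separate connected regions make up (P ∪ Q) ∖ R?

(P ∪ Q) ∖ R splits into 2 disjoint pieces (area 2, area 8).

2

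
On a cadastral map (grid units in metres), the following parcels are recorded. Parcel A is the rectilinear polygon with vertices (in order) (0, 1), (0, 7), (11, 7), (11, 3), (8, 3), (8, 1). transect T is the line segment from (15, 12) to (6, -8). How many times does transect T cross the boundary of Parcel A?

2

The segment meets the boundary at (10.95,3), (11,3.111).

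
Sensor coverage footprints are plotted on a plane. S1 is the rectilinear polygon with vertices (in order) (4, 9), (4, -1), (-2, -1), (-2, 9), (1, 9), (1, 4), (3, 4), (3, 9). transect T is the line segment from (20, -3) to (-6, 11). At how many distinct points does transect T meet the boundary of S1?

The segment meets the boundary at (1,7.231), (3,6.154), (4,5.615), (-2,8.846).

4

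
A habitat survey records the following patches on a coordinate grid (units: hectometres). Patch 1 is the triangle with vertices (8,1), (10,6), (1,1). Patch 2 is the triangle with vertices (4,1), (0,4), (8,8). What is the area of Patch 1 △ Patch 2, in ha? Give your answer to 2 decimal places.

33.05

|Patch 1| = 17.5, |Patch 2| = 20, |Patch 1∩Patch 2| = 2.2266.
|Patch 1 △ Patch 2| = |Patch 1| + |Patch 2| − 2·|Patch 1∩Patch 2| = 17.5 + 20 − 4.4532 = 33.05.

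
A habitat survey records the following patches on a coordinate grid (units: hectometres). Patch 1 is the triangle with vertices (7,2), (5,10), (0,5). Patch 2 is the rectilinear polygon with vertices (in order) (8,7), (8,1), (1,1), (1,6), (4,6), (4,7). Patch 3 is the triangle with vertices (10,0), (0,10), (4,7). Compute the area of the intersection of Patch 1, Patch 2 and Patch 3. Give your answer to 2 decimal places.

The intersection is the polygon with vertices (4,7), (6.471,4.118), (6.667,3.333), (4,6).
By the shoelace formula its area is 2.02.

2.02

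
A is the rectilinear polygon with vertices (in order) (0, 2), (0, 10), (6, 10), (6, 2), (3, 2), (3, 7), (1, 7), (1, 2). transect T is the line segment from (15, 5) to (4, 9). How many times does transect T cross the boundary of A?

1

The segment meets the boundary at (6,8.273).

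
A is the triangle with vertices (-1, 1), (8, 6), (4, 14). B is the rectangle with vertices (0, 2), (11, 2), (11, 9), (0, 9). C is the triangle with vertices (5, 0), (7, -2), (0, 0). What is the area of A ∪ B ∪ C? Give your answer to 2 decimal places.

94.26

By inclusion–exclusion:
Individual areas: |A| = 46, |B| = 77, |C| = 5.
|A∩B| = 33.7423.
|A∩C| = 0.
|B∩C| = 0.
|A∩B∩C| = 0.
|A ∪ B ∪ C| = 128 − 33.7423 + 0 = 94.26.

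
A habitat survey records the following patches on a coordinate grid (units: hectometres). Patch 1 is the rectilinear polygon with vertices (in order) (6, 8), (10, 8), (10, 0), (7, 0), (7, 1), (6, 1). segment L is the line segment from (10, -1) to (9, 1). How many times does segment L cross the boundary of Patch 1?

1

The segment meets the boundary at (9.5,0).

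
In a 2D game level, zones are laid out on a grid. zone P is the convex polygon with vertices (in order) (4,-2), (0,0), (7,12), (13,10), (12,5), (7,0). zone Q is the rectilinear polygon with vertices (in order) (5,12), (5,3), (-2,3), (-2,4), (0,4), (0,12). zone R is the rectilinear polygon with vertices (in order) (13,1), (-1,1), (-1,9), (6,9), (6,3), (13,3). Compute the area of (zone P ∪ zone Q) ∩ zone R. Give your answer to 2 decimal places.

52.61

|zone P ∪ zone Q| = 132.9464.
|(zone P ∪ zone Q) ∩ zone R| = 52.61.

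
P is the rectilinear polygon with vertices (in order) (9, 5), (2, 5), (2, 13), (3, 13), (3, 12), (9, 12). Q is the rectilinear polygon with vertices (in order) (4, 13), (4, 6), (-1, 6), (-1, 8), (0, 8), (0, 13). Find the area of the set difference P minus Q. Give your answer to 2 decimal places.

37.00

|P| = 50, |P∩Q| = 13.
|P ∖ Q| = |P| − |P∩Q| = 50 − 13 = 37.00.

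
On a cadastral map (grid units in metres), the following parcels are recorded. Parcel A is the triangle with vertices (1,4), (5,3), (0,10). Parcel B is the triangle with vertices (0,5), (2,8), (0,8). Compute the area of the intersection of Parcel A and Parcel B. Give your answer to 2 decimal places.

1.55

The intersection is the polygon with vertices (1.724,7.586), (0.667,6), (0.333,8), (1.429,8).
By the shoelace formula its area is 1.55.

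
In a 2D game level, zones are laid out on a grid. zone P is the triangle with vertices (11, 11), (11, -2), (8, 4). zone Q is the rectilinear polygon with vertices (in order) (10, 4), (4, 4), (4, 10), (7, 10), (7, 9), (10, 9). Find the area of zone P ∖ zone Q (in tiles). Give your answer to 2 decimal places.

14.83

|zone P| = 19.5, |zone P∩zone Q| = 4.6667.
|zone P ∖ zone Q| = |zone P| − |zone P∩zone Q| = 19.5 − 4.6667 = 14.83.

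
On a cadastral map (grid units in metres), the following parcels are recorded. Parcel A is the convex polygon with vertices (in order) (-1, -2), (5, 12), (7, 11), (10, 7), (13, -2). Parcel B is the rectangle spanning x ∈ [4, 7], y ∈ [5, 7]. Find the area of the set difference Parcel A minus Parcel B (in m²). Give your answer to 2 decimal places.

|Parcel A| = 115.5, |Parcel A∩Parcel B| = 6.
|Parcel A ∖ Parcel B| = |Parcel A| − |Parcel A∩Parcel B| = 115.5 − 6 = 109.50.

109.50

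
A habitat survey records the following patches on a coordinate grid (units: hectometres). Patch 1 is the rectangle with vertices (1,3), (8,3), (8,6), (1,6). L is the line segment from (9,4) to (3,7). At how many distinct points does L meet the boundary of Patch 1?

The segment meets the boundary at (5,6), (8,4.5).

2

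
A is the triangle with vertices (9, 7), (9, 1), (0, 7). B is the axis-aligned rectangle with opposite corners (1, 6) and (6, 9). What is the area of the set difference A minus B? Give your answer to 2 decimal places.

22.08

|A| = 27, |A∩B| = 4.9167.
|A ∖ B| = |A| − |A∩B| = 27 − 4.9167 = 22.08.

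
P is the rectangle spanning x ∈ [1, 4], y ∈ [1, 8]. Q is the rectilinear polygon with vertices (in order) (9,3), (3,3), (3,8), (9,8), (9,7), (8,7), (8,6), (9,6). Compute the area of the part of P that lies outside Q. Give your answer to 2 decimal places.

|P| = 21, |P∩Q| = 5.
|P ∖ Q| = |P| − |P∩Q| = 21 − 5 = 16.00.

16.00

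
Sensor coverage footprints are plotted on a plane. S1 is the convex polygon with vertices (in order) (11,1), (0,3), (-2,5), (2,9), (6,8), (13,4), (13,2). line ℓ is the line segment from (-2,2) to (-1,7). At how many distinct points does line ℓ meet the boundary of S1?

2

The segment meets the boundary at (-1.25,5.75), (-1.5,4.5).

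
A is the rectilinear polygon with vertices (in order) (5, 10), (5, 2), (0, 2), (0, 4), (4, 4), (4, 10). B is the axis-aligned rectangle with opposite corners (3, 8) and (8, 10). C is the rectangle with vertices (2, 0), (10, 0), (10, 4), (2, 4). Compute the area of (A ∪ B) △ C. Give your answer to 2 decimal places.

44.00

|A ∪ B| = 24.
|(A ∪ B) ∩ C| = 6.
|(A ∪ B) △ C| = 24 + 32 − 12 = 44.00.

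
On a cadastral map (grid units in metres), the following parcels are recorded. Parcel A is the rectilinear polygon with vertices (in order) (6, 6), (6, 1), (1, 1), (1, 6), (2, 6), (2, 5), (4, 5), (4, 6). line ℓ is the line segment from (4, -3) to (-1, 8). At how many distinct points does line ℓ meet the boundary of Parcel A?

2

The segment meets the boundary at (1,3.6), (2.182,1).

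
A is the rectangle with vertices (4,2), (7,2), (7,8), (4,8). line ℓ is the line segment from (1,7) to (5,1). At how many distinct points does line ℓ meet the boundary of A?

2

The segment meets the boundary at (4.333,2), (4,2.5).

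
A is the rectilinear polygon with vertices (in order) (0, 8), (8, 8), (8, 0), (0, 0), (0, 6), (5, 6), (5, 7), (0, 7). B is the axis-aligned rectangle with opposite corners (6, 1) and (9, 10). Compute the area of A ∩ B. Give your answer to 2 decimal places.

The intersection is the polygon with vertices (8,8), (8,1), (6,1), (6,8).
By the shoelace formula its area is 14.00.

14.00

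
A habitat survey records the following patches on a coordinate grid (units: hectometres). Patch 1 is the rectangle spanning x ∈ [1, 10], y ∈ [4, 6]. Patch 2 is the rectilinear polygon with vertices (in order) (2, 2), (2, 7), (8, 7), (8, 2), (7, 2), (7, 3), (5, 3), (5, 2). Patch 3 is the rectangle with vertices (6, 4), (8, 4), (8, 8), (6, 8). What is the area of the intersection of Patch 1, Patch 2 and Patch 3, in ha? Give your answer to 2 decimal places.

The intersection is the polygon with vertices (8,4), (6,4), (6,6), (8,6).
By the shoelace formula its area is 4.00.

4.00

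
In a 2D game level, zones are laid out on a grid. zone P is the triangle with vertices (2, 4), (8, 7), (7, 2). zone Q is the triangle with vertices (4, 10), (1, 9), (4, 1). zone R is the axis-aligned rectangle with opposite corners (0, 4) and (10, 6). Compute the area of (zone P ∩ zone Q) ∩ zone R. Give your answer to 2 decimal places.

The region (zone P ∩ zone Q) ∩ zone R is the polygon with vertices (4,4), (2.875,4), (2.737,4.368), (4,5).
By the shoelace formula its area is 0.84.

0.84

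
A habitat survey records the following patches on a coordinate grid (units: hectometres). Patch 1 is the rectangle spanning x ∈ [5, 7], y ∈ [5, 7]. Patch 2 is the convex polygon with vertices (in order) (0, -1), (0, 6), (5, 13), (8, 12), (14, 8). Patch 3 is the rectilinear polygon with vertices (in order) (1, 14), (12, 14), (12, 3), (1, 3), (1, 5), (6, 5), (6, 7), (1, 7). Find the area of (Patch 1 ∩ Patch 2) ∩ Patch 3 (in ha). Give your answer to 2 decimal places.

|Patch 1 ∩ Patch 2| = 4.
|(Patch 1 ∩ Patch 2) ∩ Patch 3| = 2.00.

2.00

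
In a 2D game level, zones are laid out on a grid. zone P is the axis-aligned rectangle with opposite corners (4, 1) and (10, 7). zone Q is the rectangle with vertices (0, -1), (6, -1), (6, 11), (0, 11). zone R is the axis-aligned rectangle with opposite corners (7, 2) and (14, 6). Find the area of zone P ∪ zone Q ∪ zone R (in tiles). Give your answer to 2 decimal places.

112.00

By inclusion–exclusion:
Individual areas: |zone P| = 36, |zone Q| = 72, |zone R| = 28.
|zone P∩zone Q|: x∈[4,6], y∈[1,7] → 2·6 = 12.
|zone P∩zone R|: x∈[7,10], y∈[2,6] → 3·4 = 12.
|zone Q∩zone R| = 0 (no overlap).
|zone P∩zone Q∩zone R| = 0.
|zone P ∪ zone Q ∪ zone R| = 136 − 24 + 0 = 112.00.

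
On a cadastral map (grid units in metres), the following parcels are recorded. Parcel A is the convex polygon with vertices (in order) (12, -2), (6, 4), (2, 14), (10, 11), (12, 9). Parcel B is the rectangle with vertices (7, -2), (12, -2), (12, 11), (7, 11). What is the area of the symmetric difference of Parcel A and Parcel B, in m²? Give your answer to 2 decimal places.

42.00

|Parcel A| = 78, |Parcel B| = 65, |Parcel A∩Parcel B| = 50.5.
|Parcel A △ Parcel B| = |Parcel A| + |Parcel B| − 2·|Parcel A∩Parcel B| = 78 + 65 − 101 = 42.00.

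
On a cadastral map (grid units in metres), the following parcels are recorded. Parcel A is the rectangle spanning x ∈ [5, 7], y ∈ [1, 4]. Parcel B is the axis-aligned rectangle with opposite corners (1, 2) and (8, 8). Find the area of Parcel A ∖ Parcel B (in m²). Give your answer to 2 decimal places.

|Parcel A∩Parcel B|: x∈[5,7], y∈[2,4] → 2·2 = 4.
|Parcel A| = 6.
|Parcel A ∖ Parcel B| = |Parcel A| − |Parcel A∩Parcel B| = 6 − 4 = 2.00.

2.00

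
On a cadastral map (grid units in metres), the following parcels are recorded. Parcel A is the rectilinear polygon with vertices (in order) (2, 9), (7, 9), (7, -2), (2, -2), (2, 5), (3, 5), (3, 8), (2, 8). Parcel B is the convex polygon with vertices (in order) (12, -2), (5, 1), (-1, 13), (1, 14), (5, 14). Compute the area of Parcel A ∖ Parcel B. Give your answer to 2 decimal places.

22.14

|Parcel A| = 52, |Parcel A∩Parcel B| = 29.8571.
|Parcel A ∖ Parcel B| = |Parcel A| − |Parcel A∩Parcel B| = 52 − 29.8571 = 22.14.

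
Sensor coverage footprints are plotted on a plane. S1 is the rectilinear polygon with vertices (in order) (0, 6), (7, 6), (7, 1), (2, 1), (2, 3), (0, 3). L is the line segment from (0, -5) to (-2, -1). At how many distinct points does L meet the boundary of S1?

0

The segment lies entirely outside S1 and never meets its boundary.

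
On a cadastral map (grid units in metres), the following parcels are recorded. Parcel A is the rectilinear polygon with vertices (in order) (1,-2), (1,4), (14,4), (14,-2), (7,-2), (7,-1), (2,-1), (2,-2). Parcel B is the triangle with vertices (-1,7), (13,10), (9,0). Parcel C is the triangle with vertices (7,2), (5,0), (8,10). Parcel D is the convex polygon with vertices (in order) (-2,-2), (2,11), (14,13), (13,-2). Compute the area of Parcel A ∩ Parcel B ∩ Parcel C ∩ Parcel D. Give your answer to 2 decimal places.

2.52

The intersection is the polygon with vertices (6.2,4), (7.25,4), (7,2), (6.647,1.647), (5.694,2.314).
By the shoelace formula its area is 2.52.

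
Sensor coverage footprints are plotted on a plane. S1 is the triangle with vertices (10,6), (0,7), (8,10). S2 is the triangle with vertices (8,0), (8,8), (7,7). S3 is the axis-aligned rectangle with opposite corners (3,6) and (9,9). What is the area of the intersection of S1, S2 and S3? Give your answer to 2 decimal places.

1.21

The intersection is the polygon with vertices (7,7), (8,8), (8,6.2), (7.101,6.29).
By the shoelace formula its area is 1.21.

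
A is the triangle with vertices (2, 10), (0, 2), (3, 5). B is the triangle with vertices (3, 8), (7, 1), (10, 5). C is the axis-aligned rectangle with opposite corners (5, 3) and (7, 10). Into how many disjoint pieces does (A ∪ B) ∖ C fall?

3

(A ∪ B) ∖ C splits into 3 disjoint pieces (area 9, area 9.0714, area 2.6429).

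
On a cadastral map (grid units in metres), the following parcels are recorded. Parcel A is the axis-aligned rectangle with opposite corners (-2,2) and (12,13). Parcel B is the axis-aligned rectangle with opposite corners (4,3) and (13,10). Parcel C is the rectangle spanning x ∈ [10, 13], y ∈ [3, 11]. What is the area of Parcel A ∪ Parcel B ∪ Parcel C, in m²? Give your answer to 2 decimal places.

162.00

By inclusion–exclusion:
Individual areas: |Parcel A| = 154, |Parcel B| = 63, |Parcel C| = 24.
|Parcel A∩Parcel B|: x∈[4,12], y∈[3,10] → 8·7 = 56.
|Parcel A∩Parcel C|: x∈[10,12], y∈[3,11] → 2·8 = 16.
|Parcel B∩Parcel C|: x∈[10,13], y∈[3,10] → 3·7 = 21.
|Parcel A∩Parcel B∩Parcel C| = 14.
|Parcel A ∪ Parcel B ∪ Parcel C| = 241 − 93 + 14 = 162.00.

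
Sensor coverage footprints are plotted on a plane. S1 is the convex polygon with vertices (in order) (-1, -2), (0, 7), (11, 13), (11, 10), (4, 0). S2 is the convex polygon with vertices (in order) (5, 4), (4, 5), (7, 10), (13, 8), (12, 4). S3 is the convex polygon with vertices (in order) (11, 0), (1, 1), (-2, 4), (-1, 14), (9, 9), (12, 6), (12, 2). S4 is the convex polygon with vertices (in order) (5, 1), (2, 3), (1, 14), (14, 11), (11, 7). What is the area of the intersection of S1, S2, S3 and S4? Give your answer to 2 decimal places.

The intersection is the polygon with vertices (4,5), (7,10), (9,9), (9.765,8.235), (6.8,4), (5,4).
By the shoelace formula its area is 18.25.

18.25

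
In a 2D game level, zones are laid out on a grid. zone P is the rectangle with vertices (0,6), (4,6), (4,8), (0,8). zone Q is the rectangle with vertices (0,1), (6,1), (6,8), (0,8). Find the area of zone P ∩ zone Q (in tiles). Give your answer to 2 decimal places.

8.00

|zone P∩zone Q|: x∈[0,4], y∈[6,8] → 4·2 = 8.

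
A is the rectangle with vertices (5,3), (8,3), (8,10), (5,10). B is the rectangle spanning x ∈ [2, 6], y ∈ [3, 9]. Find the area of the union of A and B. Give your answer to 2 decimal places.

By inclusion–exclusion:
Individual areas: |A| = 21, |B| = 24.
|A∩B|: x∈[5,6], y∈[3,9] → 1·6 = 6.
|A ∪ B| = 45 − 6 = 39.00.

39.00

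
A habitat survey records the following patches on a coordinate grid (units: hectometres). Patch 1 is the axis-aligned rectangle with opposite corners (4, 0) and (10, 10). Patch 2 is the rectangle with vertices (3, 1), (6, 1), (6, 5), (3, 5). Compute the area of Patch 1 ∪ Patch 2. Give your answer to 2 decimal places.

By inclusion–exclusion:
Individual areas: |Patch 1| = 60, |Patch 2| = 12.
|Patch 1∩Patch 2|: x∈[4,6], y∈[1,5] → 2·4 = 8.
|Patch 1 ∪ Patch 2| = 72 − 8 = 64.00.

64.00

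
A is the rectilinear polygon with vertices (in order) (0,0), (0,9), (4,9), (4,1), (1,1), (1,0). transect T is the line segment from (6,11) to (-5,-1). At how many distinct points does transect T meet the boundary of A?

The segment meets the boundary at (0,4.455), (4,8.818).

2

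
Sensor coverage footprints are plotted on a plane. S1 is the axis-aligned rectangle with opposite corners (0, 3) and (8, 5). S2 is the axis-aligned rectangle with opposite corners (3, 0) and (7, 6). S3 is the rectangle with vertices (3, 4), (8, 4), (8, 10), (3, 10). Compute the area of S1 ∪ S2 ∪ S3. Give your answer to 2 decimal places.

By inclusion–exclusion:
Individual areas: |S1| = 16, |S2| = 24, |S3| = 30.
|S1∩S2|: x∈[3,7], y∈[3,5] → 4·2 = 8.
|S1∩S3|: x∈[3,8], y∈[4,5] → 5·1 = 5.
|S2∩S3|: x∈[3,7], y∈[4,6] → 4·2 = 8.
|S1∩S2∩S3| = 4.
|S1 ∪ S2 ∪ S3| = 70 − 21 + 4 = 53.00.

53.00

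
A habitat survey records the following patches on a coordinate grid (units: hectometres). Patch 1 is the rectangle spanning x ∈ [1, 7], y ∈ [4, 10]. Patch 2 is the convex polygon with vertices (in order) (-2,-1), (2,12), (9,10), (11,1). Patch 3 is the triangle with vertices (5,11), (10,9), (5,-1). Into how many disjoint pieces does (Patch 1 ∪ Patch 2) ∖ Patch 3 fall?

(Patch 1 ∪ Patch 2) ∖ Patch 3 splits into 2 disjoint pieces (area 61.7151, area 19.391).

2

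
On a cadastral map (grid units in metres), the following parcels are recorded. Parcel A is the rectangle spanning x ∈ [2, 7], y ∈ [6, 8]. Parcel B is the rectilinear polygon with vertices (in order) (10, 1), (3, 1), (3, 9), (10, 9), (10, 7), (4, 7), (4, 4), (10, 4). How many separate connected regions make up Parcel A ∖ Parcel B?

Parcel A ∖ Parcel B splits into 2 disjoint pieces (area 3, area 2).

2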